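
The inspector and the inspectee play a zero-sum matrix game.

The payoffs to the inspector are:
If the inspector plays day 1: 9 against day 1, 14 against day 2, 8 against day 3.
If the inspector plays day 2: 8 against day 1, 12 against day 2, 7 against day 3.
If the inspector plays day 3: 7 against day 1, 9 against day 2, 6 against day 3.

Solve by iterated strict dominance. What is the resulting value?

8

Column day 2 is strictly dominated by day 1 for the inspectee (9<14, 8<12, 7<9); eliminate day 2.
Column day 1 is strictly dominated by day 3 for the inspectee (8<9, 7<8, 6<7); eliminate day 1.
Row day 3 is strictly dominated by row day 1 (8>6); eliminate day 3.
Row day 2 is strictly dominated by row day 1 (8>7); eliminate day 2.
Only (day 1, day 3) remains, with payoff 8.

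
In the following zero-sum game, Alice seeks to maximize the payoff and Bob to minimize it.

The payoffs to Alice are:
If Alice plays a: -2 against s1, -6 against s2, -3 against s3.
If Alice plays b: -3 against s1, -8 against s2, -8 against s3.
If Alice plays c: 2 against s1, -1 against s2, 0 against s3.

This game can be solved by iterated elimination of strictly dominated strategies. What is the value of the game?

-1

Row a is strictly dominated by row c (2>-2, -1>-6, 0>-3); eliminate a.
Column s1 is strictly dominated by s2 for Bob (-8<-3, -1<2); eliminate s1.
Row b is strictly dominated by row c (-1>-8, 0>-8); eliminate b.
Column s3 is strictly dominated by s2 for Bob (-1<0); eliminate s3.
Only (c, s2) remains, with payoff -1.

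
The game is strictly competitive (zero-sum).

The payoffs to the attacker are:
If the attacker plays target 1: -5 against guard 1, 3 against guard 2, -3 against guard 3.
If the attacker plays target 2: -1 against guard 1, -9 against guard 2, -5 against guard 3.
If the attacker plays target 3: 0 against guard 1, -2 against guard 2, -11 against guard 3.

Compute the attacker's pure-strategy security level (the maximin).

The worst-case payoff for each row is target 1: -5, target 2: -9, target 3: -11.
The best of these is -5.

-5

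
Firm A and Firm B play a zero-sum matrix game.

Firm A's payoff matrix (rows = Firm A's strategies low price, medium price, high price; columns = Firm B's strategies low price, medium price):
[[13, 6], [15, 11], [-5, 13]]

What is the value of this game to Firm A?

Row low price is strictly dominated by row medium price, so Firm A never plays it.
The remaining 2×2 game on (medium price, high price) × (low price, medium price) has no saddle point. Let Firm A play medium price with probability p; indifference gives 15p − 5(1−p) = 11p + 13(1−p), so p = 9/11.
Similarly Firm B's optimal q on low price is 1/11, and the value is 15·(1/11) + (11)·(10/11) = 125/11.

125/11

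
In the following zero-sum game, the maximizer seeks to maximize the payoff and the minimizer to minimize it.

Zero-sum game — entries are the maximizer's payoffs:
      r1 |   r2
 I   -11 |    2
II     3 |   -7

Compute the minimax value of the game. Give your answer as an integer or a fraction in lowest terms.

-71/23

Row minima are -11 and -7, so the maximizer's maximin is -7; column maxima are 3 and 2, so the minimizer's minimax is 2. These differ, so the equilibrium is in mixed strategies.
Let the maximizer play I with probability p. The minimizer is indifferent when −11p + 3(1−p) = 2p − 7(1−p), giving p = 10/23.
Let the minimizer play r1 with probability q. The maximizer is indifferent when −11q + 2(1−q) = 3q − 7(1−q), giving q = 9/23.
The value is -11·(9/23) + (2)·(14/23) = -71/23.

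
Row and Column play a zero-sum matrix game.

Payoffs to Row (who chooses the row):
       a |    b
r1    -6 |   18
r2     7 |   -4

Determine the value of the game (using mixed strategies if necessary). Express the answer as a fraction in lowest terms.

Row minima are -6 and -4, so Row's maximin is -4; column maxima are 7 and 18, so Column's minimax is 7. These differ, so the equilibrium is in mixed strategies.
Let Row play r1 with probability p. Column is indifferent when −6p + 7(1−p) = 18p − 4(1−p), giving p = 11/35.
Let Column play a with probability q. Row is indifferent when −6q + 18(1−q) = 7q − 4(1−q), giving q = 22/35.
The value is -6·(22/35) + (18)·(13/35) = 102/35.

102/35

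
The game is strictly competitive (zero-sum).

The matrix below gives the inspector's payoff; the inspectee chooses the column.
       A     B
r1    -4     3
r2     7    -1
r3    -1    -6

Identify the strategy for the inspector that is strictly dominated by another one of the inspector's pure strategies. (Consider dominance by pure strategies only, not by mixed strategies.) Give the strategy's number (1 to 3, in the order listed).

Compare r3 with r2: 7 > -1, -1 > -6.
So r2 strictly dominates r3 for the inspector; r3 is strictly dominated.

3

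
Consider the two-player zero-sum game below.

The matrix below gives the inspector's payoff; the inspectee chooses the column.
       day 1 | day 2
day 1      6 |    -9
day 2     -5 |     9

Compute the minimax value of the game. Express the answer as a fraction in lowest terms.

9/29

Row minima are -9 and -5, so the inspector's maximin is -5; column maxima are 6 and 9, so the inspectee's minimax is 6. These differ, so the equilibrium is in mixed strategies.
Let the inspector play day 1 with probability p. The inspectee is indifferent when 6p − 5(1−p) = −9p + 9(1−p), giving p = 14/29.
Let the inspectee play day 1 with probability q. The inspector is indifferent when 6q − 9(1−q) = −5q + 9(1−q), giving q = 18/29.
The value is 6·(18/29) + (-9)·(11/29) = 9/29.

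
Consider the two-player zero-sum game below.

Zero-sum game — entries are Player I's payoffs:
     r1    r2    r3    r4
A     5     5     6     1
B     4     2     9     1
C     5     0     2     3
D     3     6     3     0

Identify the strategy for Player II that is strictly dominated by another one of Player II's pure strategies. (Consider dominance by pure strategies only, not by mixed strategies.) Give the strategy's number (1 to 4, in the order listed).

Player II prefers columns that give Player I less. Compare r1 with r4: 1 < 5, 1 < 4, 3 < 5, 0 < 3.
So r4 strictly dominates r1 for Player II; r1 is strictly dominated.

1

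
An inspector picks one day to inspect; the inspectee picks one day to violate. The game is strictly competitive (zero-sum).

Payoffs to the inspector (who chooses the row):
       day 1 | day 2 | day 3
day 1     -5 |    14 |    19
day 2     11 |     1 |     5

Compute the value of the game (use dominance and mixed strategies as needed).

159/29

Column day 3 is strictly dominated by day 2 for the inspectee (it gives the inspector more in every row).
The remaining 2×2 game on (day 1, day 2) × (day 1, day 2) has no saddle point. Let the inspector play day 1 with probability p; indifference gives −5p + 11(1−p) = 14p + (1−p), so p = 10/29.
Similarly the inspectee's optimal q on day 1 is 13/29, and the value is -5·(13/29) + (14)·(16/29) = 159/29.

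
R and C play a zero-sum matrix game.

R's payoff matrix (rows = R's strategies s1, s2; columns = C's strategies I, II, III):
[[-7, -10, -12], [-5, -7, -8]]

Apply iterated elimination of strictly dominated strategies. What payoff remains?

-8

Row s1 is strictly dominated by row s2 (-5>-7, -7>-10, -8>-12); eliminate s1.
Column I is strictly dominated by II for C (-7<-5); eliminate I.
Column II is strictly dominated by III for C (-8<-7); eliminate II.
Only (s2, III) remains, with payoff -8.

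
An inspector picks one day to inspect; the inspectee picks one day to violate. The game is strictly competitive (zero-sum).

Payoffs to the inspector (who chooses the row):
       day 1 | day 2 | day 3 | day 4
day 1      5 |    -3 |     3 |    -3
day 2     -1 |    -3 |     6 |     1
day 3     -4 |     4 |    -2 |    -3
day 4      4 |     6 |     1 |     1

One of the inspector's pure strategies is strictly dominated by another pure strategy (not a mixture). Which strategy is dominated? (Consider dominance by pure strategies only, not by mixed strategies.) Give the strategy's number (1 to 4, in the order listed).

Compare day 3 with day 4: 4 > -4, 6 > 4, 1 > -2, 1 > -3.
So day 4 strictly dominates day 3 for the inspector; day 3 is strictly dominated.

3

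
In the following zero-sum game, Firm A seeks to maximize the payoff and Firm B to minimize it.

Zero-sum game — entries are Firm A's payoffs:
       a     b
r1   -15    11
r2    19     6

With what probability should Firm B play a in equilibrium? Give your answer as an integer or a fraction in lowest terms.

5/39

Row minima are -15 and 6, so Firm A's maximin is 6; column maxima are 19 and 11, so Firm B's minimax is 11. These differ, so the equilibrium is in mixed strategies.
Let Firm B play a with probability q. Firm A is indifferent when −15q + 11(1−q) = 19q + 6(1−q), giving q = 5/39.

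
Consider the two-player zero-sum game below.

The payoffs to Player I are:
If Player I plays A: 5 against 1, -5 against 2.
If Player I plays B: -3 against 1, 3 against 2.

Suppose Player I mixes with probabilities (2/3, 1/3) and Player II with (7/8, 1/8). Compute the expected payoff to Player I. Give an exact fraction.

Against (7/8, 1/8), each row's expected payoff is A: 15/4; B: -9/4.
Taking the (2/3, 1/3)-weighted average: (2/3)·(15/4) + (1/3)·(-9/4) = 7/4.

7/4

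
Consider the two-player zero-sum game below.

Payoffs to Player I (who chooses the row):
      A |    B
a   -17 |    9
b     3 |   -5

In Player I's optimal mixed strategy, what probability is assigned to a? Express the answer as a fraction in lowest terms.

4/17

Row minima are -17 and -5, so Player I's maximin is -5; column maxima are 3 and 9, so Player II's minimax is 3. These differ, so the equilibrium is in mixed strategies.
Let Player I play a with probability p. Player II is indifferent when −17p + 3(1−p) = 9p − 5(1−p), giving p = 4/17.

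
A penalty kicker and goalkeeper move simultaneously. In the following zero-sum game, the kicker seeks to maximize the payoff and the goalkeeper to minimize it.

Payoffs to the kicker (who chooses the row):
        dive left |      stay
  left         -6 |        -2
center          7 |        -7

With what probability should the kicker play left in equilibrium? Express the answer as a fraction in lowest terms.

Row minima are -6 and -7, so the kicker's maximin is -6; column maxima are 7 and -2, so the goalkeeper's minimax is -2. These differ, so the equilibrium is in mixed strategies.
Let the kicker play left with probability p. The goalkeeper is indifferent when −6p + 7(1−p) = −2p − 7(1−p), giving p = 7/9.

7/9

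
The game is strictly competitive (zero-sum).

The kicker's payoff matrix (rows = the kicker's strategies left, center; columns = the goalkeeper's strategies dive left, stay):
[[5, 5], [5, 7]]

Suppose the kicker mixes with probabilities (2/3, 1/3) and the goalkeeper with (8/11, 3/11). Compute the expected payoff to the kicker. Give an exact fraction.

Against (8/11, 3/11), each row's expected payoff is left: 5; center: 61/11.
Taking the (2/3, 1/3)-weighted average: (2/3)·(5) + (1/3)·(61/11) = 57/11.

57/11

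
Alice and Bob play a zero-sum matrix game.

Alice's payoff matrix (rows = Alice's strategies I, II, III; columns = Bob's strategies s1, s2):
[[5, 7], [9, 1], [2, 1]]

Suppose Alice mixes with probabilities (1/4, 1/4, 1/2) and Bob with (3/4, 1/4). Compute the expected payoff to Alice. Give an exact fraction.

Against (3/4, 1/4), each row's expected payoff is I: 11/2; II: 7; III: 7/4.
Taking the (1/4, 1/4, 1/2)-weighted average: (1/4)·(11/2) + (1/4)·(7) + (1/2)·(7/4) = 4.

4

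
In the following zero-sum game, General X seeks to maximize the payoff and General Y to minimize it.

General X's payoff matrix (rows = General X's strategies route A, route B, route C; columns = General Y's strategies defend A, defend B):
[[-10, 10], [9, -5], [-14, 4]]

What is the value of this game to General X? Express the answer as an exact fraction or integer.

20/17

Row route C is strictly dominated by row route A, so General X never plays it.
The remaining 2×2 game on (route A, route B) × (defend A, defend B) has no saddle point. Let General X play route A with probability p; indifference gives −10p + 9(1−p) = 10p − 5(1−p), so p = 7/17.
Similarly General Y's optimal q on defend A is 15/34, and the value is -10·(15/34) + (10)·(19/34) = 20/17.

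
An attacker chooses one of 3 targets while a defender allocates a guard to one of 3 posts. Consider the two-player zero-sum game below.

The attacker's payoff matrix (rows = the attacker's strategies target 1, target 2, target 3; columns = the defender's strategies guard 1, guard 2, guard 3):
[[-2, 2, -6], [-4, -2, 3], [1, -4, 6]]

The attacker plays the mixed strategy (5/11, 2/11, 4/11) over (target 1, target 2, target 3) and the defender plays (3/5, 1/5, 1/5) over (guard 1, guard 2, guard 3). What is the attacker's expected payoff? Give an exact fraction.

-52/55

Against (3/5, 1/5, 1/5), each row's expected payoff is target 1: -2; target 2: -11/5; target 3: 1.
Taking the (5/11, 2/11, 4/11)-weighted average: (5/11)·(-2) + (2/11)·(-11/5) + (4/11)·(1) = -52/55.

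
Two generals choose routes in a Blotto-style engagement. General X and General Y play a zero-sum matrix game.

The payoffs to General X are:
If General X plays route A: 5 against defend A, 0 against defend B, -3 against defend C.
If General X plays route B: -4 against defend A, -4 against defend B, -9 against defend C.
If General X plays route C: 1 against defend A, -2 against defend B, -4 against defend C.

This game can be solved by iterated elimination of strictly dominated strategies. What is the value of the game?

Row route B is strictly dominated by row route A (5>-4, 0>-4, -3>-9); eliminate route B.
Row route C is strictly dominated by row route A (5>1, 0>-2, -3>-4); eliminate route C.
Column defend A is strictly dominated by defend B for General Y (0<5); eliminate defend A.
Column defend B is strictly dominated by defend C for General Y (-3<0); eliminate defend B.
Only (route A, defend C) remains, with payoff -3.

-3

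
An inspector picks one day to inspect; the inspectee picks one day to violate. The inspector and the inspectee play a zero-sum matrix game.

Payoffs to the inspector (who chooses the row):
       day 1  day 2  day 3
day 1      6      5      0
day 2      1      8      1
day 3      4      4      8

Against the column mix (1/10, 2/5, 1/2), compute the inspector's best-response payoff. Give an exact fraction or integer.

day 1: (6)·(1/10) + (5)·(2/5) + (0)·(1/2) = 13/5.
day 2: (1)·(1/10) + (8)·(2/5) + (1)·(1/2) = 19/5.
day 3: (4)·(1/10) + (4)·(2/5) + (8)·(1/2) = 6.
The best pure response is day 3 with expected payoff 6.

6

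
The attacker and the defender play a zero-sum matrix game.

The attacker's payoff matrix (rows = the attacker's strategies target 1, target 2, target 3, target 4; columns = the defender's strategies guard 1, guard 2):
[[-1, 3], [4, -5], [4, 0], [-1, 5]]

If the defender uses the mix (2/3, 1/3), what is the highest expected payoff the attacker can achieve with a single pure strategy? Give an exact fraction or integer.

8/3

target 1: (-1)·(2/3) + (3)·(1/3) = 1/3.
target 2: (4)·(2/3) + (-5)·(1/3) = 1.
target 3: (4)·(2/3) + (0)·(1/3) = 8/3.
target 4: (-1)·(2/3) + (5)·(1/3) = 1.
The best pure response is target 3 with expected payoff 8/3.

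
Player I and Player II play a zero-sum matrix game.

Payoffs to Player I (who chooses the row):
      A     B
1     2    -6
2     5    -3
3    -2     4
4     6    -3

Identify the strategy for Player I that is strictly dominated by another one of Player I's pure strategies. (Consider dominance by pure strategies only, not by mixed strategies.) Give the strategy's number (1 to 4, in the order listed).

Compare 1 with 2: 5 > 2, -3 > -6.
So 2 strictly dominates 1 for Player I; 1 is strictly dominated.

1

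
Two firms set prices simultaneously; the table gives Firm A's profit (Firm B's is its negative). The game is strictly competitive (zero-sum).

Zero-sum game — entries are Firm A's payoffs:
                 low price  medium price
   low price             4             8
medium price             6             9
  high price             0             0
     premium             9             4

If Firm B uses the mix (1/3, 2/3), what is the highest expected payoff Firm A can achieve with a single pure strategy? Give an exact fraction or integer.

low price: (4)·(1/3) + (8)·(2/3) = 20/3.
medium price: (6)·(1/3) + (9)·(2/3) = 8.
high price: (0)·(1/3) + (0)·(2/3) = 0.
premium: (9)·(1/3) + (4)·(2/3) = 17/3.
The best pure response is medium price with expected payoff 8.

8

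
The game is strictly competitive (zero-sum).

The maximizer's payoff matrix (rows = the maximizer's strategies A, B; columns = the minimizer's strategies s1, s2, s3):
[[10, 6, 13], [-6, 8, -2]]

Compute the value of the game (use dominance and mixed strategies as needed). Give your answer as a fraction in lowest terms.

58/9

Column s3 is strictly dominated by s1 for the minimizer (it gives the maximizer more in every row).
The remaining 2×2 game on (A, B) × (s1, s2) has no saddle point. Let the maximizer play A with probability p; indifference gives 10p − 6(1−p) = 6p + 8(1−p), so p = 7/9.
Similarly the minimizer's optimal q on s1 is 1/9, and the value is 10·(1/9) + (6)·(8/9) = 58/9.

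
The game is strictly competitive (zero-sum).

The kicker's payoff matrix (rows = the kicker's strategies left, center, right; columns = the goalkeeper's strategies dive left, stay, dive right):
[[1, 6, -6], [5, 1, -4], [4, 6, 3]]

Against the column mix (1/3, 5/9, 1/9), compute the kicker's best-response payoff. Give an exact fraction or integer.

left: (1)·(1/3) + (6)·(5/9) + (-6)·(1/9) = 3.
center: (5)·(1/3) + (1)·(5/9) + (-4)·(1/9) = 16/9.
right: (4)·(1/3) + (6)·(5/9) + (3)·(1/9) = 5.
The best pure response is right with expected payoff 5.

5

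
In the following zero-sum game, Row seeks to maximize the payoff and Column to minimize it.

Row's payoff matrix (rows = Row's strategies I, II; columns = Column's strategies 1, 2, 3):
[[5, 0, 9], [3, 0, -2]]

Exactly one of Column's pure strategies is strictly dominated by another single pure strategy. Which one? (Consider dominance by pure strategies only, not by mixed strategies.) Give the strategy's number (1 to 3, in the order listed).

1

Column prefers columns that give Row less. Compare 1 with 2: 0 < 5, 0 < 3.
So 2 strictly dominates 1 for Column; 1 is strictly dominated.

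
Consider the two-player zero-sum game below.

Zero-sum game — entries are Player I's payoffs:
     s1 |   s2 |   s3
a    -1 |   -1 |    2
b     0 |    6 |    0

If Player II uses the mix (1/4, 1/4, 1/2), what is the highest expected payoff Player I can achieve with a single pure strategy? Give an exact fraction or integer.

a: (-1)·(1/4) + (-1)·(1/4) + (2)·(1/2) = 1/2.
b: (0)·(1/4) + (6)·(1/4) + (0)·(1/2) = 3/2.
The best pure response is b with expected payoff 3/2.

3/2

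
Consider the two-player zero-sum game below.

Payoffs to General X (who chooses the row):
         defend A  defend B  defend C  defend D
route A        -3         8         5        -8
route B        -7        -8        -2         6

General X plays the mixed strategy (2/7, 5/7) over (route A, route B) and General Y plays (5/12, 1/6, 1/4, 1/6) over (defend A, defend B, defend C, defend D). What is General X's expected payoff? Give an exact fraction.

-75/28

Against (5/12, 1/6, 1/4, 1/6), each row's expected payoff is route A: 0; route B: -15/4.
Taking the (2/7, 5/7)-weighted average: (2/7)·(0) + (5/7)·(-15/4) = -75/28.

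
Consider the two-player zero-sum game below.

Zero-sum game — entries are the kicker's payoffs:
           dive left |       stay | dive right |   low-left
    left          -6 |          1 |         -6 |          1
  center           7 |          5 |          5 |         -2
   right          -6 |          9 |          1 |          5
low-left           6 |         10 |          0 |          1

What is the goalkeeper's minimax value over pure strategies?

5

The worst case (largest entry) in each column is dive left: 7, stay: 10, dive right: 5, low-left: 5.
The best (smallest) of these is 5.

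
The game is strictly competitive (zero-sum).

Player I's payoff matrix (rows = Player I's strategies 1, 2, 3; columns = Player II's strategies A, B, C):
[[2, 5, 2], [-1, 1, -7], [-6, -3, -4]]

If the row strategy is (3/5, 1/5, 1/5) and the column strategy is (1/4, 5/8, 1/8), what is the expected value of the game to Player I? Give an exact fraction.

Against (1/4, 5/8, 1/8), each row's expected payoff is 1: 31/8; 2: -1/2; 3: -31/8.
Taking the (3/5, 1/5, 1/5)-weighted average: (3/5)·(31/8) + (1/5)·(-1/2) + (1/5)·(-31/8) = 29/20.

29/20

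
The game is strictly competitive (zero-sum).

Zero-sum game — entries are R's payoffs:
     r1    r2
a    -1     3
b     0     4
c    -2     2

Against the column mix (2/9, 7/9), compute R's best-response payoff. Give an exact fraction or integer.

28/9

a: (-1)·(2/9) + (3)·(7/9) = 19/9.
b: (0)·(2/9) + (4)·(7/9) = 28/9.
c: (-2)·(2/9) + (2)·(7/9) = 10/9.
The best pure response is b with expected payoff 28/9.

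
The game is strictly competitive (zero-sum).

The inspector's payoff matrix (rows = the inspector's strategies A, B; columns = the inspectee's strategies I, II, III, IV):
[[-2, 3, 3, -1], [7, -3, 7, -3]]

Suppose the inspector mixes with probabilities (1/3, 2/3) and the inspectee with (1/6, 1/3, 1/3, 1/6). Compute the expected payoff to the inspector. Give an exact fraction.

11/6

Against (1/6, 1/3, 1/3, 1/6), each row's expected payoff is A: 3/2; B: 2.
Taking the (1/3, 2/3)-weighted average: (1/3)·(3/2) + (2/3)·(2) = 11/6.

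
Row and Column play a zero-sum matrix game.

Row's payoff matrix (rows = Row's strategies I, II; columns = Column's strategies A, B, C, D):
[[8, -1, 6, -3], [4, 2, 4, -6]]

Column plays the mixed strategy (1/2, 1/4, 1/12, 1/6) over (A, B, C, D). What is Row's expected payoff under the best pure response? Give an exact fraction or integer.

I: (8)·(1/2) + (-1)·(1/4) + (6)·(1/12) + (-3)·(1/6) = 15/4.
II: (4)·(1/2) + (2)·(1/4) + (4)·(1/12) + (-6)·(1/6) = 11/6.
The best pure response is I with expected payoff 15/4.

15/4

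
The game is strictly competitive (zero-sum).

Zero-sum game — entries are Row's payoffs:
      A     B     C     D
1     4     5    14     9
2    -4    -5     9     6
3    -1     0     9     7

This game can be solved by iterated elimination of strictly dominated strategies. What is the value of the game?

4

Column D is strictly dominated by A for Column (4<9, -4<6, -1<7); eliminate D.
Row 2 is strictly dominated by row 1 (4>-4, 5>-5, 14>9); eliminate 2.
Column B is strictly dominated by A for Column (4<5, -1<0); eliminate B.
Row 3 is strictly dominated by row 1 (4>-1, 14>9); eliminate 3.
Column C is strictly dominated by A for Column (4<14); eliminate C.
Only (1, A) remains, with payoff 4.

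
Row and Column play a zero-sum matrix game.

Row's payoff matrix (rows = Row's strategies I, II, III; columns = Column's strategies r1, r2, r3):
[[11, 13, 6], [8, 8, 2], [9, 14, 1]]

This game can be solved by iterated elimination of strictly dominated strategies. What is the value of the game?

6

Column r1 is strictly dominated by r3 for Column (6<11, 2<8, 1<9); eliminate r1.
Row II is strictly dominated by row I (13>8, 6>2); eliminate II.
Column r2 is strictly dominated by r3 for Column (6<13, 1<14); eliminate r2.
Row III is strictly dominated by row I (6>1); eliminate III.
Only (I, r3) remains, with payoff 6.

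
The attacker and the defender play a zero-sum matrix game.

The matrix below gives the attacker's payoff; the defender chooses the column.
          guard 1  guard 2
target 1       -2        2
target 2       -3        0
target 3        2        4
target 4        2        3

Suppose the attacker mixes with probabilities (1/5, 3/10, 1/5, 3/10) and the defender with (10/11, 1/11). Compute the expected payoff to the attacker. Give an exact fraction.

-9/110

Against (10/11, 1/11), each row's expected payoff is target 1: -18/11; target 2: -30/11; target 3: 24/11; target 4: 23/11.
Taking the (1/5, 3/10, 1/5, 3/10)-weighted average: (1/5)·(-18/11) + (3/10)·(-30/11) + (1/5)·(24/11) + (3/10)·(23/11) = -9/110.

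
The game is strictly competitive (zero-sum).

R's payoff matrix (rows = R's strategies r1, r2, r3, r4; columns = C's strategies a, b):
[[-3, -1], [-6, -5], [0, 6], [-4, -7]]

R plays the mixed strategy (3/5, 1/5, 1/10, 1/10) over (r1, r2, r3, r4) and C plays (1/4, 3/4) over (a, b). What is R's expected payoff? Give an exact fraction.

-17/8

Against (1/4, 3/4), each row's expected payoff is r1: -3/2; r2: -21/4; r3: 9/2; r4: -25/4.
Taking the (3/5, 1/5, 1/10, 1/10)-weighted average: (3/5)·(-3/2) + (1/5)·(-21/4) + (1/10)·(9/2) + (1/10)·(-25/4) = -17/8.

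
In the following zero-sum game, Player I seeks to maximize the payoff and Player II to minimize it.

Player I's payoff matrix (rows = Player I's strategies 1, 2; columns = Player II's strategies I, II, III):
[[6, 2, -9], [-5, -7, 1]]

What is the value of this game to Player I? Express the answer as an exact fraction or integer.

-61/19

Column I is strictly dominated by II for Player II (it gives Player I more in every row).
The remaining 2×2 game on (1, 2) × (II, III) has no saddle point. Let Player I play 1 with probability p; indifference gives 2p − 7(1−p) = −9p + (1−p), so p = 8/19.
Similarly Player II's optimal q on II is 10/19, and the value is 2·(10/19) + (-9)·(9/19) = -61/19.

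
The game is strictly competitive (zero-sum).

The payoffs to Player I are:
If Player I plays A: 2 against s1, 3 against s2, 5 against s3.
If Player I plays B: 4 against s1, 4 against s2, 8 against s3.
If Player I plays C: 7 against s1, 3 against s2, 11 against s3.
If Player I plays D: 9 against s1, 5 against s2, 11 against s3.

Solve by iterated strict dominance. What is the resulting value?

Column s3 is strictly dominated by s1 for Player II (2<5, 4<8, 7<11, 9<11); eliminate s3.
Row A is strictly dominated by row B (4>2, 4>3); eliminate A.
Row C is strictly dominated by row D (9>7, 5>3); eliminate C.
Row B is strictly dominated by row D (9>4, 5>4); eliminate B.
Column s1 is strictly dominated by s2 for Player II (5<9); eliminate s1.
Only (D, s2) remains, with payoff 5.

5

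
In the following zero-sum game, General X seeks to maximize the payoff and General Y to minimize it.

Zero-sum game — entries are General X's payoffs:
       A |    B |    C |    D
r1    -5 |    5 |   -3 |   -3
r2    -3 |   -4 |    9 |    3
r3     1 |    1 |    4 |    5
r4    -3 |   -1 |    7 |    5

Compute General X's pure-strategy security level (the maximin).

1

The worst-case payoff for each row is r1: -5, r2: -4, r3: 1, r4: -3.
The best of these is 1.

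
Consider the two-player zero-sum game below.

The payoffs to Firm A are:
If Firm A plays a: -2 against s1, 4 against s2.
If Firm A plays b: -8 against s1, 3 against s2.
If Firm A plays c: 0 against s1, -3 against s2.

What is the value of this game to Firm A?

-2/3

Row b is strictly dominated by row a, so Firm A never plays it.
The remaining 2×2 game on (a, c) × (s1, s2) has no saddle point. Let Firm A play a with probability p; indifference gives −2p = 4p − 3(1−p), so p = 1/3.
Similarly Firm B's optimal q on s1 is 7/9, and the value is -2·(7/9) + (4)·(2/9) = -2/3.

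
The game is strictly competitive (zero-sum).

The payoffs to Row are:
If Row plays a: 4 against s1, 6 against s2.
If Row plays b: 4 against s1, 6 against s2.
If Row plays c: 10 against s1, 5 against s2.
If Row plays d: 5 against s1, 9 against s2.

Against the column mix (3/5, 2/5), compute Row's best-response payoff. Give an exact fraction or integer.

a: (4)·(3/5) + (6)·(2/5) = 24/5.
b: (4)·(3/5) + (6)·(2/5) = 24/5.
c: (10)·(3/5) + (5)·(2/5) = 8.
d: (5)·(3/5) + (9)·(2/5) = 33/5.
The best pure response is c with expected payoff 8.

8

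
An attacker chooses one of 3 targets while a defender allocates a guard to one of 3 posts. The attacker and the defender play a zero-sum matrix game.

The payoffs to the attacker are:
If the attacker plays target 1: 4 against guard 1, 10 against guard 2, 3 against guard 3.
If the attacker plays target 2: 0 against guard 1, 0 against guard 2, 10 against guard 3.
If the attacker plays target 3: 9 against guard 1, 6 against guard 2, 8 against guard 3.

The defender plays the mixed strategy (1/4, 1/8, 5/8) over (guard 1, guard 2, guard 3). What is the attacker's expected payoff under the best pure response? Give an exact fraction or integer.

target 1: (4)·(1/4) + (10)·(1/8) + (3)·(5/8) = 33/8.
target 2: (0)·(1/4) + (0)·(1/8) + (10)·(5/8) = 25/4.
target 3: (9)·(1/4) + (6)·(1/8) + (8)·(5/8) = 8.
The best pure response is target 3 with expected payoff 8.

8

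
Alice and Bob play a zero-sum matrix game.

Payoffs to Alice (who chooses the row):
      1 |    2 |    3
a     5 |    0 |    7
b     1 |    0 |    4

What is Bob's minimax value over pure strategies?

The worst case (largest entry) in each column is 1: 5, 2: 0, 3: 7.
The best (smallest) of these is 0.

0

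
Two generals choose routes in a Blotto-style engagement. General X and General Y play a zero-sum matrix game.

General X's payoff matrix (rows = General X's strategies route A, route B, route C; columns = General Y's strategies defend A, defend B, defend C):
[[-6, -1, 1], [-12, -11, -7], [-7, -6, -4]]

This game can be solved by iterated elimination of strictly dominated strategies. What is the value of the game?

-6

Row route C is strictly dominated by row route A (-6>-7, -1>-6, 1>-4); eliminate route C.
Row route B is strictly dominated by row route A (-6>-12, -1>-11, 1>-7); eliminate route B.
Column defend B is strictly dominated by defend A for General Y (-6<-1); eliminate defend B.
Column defend C is strictly dominated by defend A for General Y (-6<1); eliminate defend C.
Only (route A, defend A) remains, with payoff -6.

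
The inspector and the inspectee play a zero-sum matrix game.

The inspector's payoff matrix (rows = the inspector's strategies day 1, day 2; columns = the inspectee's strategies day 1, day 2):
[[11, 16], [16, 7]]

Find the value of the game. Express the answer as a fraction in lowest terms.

Row minima are 11 and 7, so the inspector's maximin is 11; column maxima are 16 and 16, so the inspectee's minimax is 16. These differ, so the equilibrium is in mixed strategies.
Let the inspector play day 1 with probability p. The inspectee is indifferent when 11p + 16(1−p) = 16p + 7(1−p), giving p = 9/14.
Let the inspectee play day 1 with probability q. The inspector is indifferent when 11q + 16(1−q) = 16q + 7(1−q), giving q = 9/14.
The value is 11·(9/14) + (16)·(5/14) = 179/14.

179/14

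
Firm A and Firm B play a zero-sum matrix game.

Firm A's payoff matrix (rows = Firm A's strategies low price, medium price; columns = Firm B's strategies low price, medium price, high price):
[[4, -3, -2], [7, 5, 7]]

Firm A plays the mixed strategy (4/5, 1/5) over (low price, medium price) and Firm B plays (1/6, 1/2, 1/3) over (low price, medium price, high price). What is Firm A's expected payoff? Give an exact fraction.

0

Against (1/6, 1/2, 1/3), each row's expected payoff is low price: -3/2; medium price: 6.
Taking the (4/5, 1/5)-weighted average: (4/5)·(-3/2) + (1/5)·(6) = 0.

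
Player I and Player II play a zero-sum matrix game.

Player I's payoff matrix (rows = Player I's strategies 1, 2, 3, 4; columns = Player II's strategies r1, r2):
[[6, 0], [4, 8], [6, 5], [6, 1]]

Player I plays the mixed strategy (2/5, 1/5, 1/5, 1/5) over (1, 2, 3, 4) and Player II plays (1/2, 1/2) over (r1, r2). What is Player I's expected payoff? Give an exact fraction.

21/5

Against (1/2, 1/2), each row's expected payoff is 1: 3; 2: 6; 3: 11/2; 4: 7/2.
Taking the (2/5, 1/5, 1/5, 1/5)-weighted average: (2/5)·(3) + (1/5)·(6) + (1/5)·(11/2) + (1/5)·(7/2) = 21/5.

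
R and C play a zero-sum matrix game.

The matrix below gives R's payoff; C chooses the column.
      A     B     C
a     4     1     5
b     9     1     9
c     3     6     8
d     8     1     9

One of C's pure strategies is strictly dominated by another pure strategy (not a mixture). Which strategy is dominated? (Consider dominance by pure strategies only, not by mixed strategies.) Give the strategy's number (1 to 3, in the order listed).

C prefers columns that give R less. Compare C with B: 1 < 5, 1 < 9, 6 < 8, 1 < 9.
So B strictly dominates C for C; C is strictly dominated.

3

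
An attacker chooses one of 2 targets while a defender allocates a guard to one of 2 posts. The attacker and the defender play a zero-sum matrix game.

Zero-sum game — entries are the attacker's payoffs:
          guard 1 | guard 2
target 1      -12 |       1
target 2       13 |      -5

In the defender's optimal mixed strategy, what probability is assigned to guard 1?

Row minima are -12 and -5, so the attacker's maximin is -5; column maxima are 13 and 1, so the defender's minimax is 1. These differ, so the equilibrium is in mixed strategies.
Let the defender play guard 1 with probability q. The attacker is indifferent when −12q + (1−q) = 13q − 5(1−q), giving q = 6/31.

6/31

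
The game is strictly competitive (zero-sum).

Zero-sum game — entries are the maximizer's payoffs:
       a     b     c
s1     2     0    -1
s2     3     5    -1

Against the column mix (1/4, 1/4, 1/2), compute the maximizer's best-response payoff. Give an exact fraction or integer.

s1: (2)·(1/4) + (0)·(1/4) + (-1)·(1/2) = 0.
s2: (3)·(1/4) + (5)·(1/4) + (-1)·(1/2) = 3/2.
The best pure response is s2 with expected payoff 3/2.

3/2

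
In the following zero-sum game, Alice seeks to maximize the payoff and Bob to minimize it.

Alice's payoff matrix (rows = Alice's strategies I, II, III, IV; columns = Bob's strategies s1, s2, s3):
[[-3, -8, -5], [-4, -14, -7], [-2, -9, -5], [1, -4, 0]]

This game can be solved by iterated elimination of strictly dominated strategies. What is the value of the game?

-4

Column s3 is strictly dominated by s2 for Bob (-8<-5, -14<-7, -9<-5, -4<0); eliminate s3.
Row II is strictly dominated by row I (-3>-4, -8>-14); eliminate II.
Row III is strictly dominated by row IV (1>-2, -4>-9); eliminate III.
Row I is strictly dominated by row IV (1>-3, -4>-8); eliminate I.
Column s1 is strictly dominated by s2 for Bob (-4<1); eliminate s1.
Only (IV, s2) remains, with payoff -4.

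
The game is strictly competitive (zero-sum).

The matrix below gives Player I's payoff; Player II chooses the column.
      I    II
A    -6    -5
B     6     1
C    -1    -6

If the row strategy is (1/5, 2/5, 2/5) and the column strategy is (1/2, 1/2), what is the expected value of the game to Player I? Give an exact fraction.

Against (1/2, 1/2), each row's expected payoff is A: -11/2; B: 7/2; C: -7/2.
Taking the (1/5, 2/5, 2/5)-weighted average: (1/5)·(-11/2) + (2/5)·(7/2) + (2/5)·(-7/2) = -11/10.

-11/10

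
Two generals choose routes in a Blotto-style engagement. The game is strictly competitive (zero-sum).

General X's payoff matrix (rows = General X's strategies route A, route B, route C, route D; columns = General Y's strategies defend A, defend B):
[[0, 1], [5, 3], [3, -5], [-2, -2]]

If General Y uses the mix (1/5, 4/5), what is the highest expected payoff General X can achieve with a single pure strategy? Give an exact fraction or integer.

route A: (0)·(1/5) + (1)·(4/5) = 4/5.
route B: (5)·(1/5) + (3)·(4/5) = 17/5.
route C: (3)·(1/5) + (-5)·(4/5) = -17/5.
route D: (-2)·(1/5) + (-2)·(4/5) = -2.
The best pure response is route B with expected payoff 17/5.

17/5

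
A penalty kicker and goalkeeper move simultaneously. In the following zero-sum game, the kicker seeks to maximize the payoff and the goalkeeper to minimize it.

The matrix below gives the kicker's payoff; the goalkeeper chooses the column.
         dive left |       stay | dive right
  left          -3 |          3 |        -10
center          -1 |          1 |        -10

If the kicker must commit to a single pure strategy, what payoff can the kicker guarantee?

-10

The worst-case payoff for each row is left: -10, center: -10.
The best of these is -10.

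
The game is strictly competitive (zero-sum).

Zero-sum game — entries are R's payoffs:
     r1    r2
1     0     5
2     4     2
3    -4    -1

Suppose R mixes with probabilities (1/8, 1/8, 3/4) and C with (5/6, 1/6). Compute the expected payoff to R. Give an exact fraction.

Against (5/6, 1/6), each row's expected payoff is 1: 5/6; 2: 11/3; 3: -7/2.
Taking the (1/8, 1/8, 3/4)-weighted average: (1/8)·(5/6) + (1/8)·(11/3) + (3/4)·(-7/2) = -33/16.

-33/16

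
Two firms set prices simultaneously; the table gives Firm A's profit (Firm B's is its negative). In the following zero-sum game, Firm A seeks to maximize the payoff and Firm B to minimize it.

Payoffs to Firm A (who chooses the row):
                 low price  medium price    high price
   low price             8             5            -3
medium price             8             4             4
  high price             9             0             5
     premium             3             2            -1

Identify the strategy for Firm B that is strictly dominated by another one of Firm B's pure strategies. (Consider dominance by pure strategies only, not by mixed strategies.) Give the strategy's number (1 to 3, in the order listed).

Firm B prefers columns that give Firm A less. Compare low price with medium price: 5 < 8, 4 < 8, 0 < 9, 2 < 3.
So medium price strictly dominates low price for Firm B; low price is strictly dominated.

1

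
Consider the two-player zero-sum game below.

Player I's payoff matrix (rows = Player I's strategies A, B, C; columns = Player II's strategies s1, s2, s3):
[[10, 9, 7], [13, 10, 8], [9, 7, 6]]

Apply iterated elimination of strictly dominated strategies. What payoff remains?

8

Row A is strictly dominated by row B (13>10, 10>9, 8>7); eliminate A.
Row C is strictly dominated by row B (13>9, 10>7, 8>6); eliminate C.
Column s2 is strictly dominated by s3 for Player II (8<10); eliminate s2.
Column s1 is strictly dominated by s3 for Player II (8<13); eliminate s1.
Only (B, s3) remains, with payoff 8.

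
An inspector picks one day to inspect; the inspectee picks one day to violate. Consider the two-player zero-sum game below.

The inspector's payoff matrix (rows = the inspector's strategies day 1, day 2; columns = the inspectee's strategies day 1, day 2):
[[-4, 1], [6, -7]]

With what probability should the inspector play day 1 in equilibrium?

13/18

Row minima are -4 and -7, so the inspector's maximin is -4; column maxima are 6 and 1, so the inspectee's minimax is 1. These differ, so the equilibrium is in mixed strategies.
Let the inspector play day 1 with probability p. The inspectee is indifferent when −4p + 6(1−p) = p − 7(1−p), giving p = 13/18.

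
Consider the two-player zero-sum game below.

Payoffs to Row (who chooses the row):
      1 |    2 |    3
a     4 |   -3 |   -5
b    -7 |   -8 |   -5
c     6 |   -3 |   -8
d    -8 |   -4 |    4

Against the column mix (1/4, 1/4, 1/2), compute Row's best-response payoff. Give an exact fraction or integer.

a: (4)·(1/4) + (-3)·(1/4) + (-5)·(1/2) = -9/4.
b: (-7)·(1/4) + (-8)·(1/4) + (-5)·(1/2) = -25/4.
c: (6)·(1/4) + (-3)·(1/4) + (-8)·(1/2) = -13/4.
d: (-8)·(1/4) + (-4)·(1/4) + (4)·(1/2) = -1.
The best pure response is d with expected payoff -1.

-1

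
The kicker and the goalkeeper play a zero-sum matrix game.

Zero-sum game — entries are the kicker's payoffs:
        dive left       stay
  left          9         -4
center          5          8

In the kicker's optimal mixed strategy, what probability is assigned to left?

3/16

Row minima are -4 and 5, so the kicker's maximin is 5; column maxima are 9 and 8, so the goalkeeper's minimax is 8. These differ, so the equilibrium is in mixed strategies.
Let the kicker play left with probability p. The goalkeeper is indifferent when 9p + 5(1−p) = −4p + 8(1−p), giving p = 3/16.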